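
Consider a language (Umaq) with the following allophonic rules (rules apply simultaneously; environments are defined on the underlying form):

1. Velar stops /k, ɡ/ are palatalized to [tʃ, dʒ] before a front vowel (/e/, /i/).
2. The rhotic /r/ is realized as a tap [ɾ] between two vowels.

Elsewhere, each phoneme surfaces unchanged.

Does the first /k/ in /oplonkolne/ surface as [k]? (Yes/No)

Yes

/k/ (between /n/ and /o/) is in the target of rule 1 but the environment (before a front vowel) is not met → [k].
The actual realization is [k], which matches [k].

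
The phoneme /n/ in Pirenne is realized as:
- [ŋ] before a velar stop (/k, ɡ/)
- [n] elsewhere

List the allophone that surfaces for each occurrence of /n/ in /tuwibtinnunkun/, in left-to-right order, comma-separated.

[n], [n], [ŋ], [n]

Occurrence 1 (position 8): no conditioning environment matches → elsewhere allophone [n].
Occurrence 2 (position 9): no conditioning environment matches → elsewhere allophone [n].
Occurrence 3 (position 11): before a velar stop → [ŋ].
Occurrence 4 (position 14): no conditioning environment matches → elsewhere allophone [n].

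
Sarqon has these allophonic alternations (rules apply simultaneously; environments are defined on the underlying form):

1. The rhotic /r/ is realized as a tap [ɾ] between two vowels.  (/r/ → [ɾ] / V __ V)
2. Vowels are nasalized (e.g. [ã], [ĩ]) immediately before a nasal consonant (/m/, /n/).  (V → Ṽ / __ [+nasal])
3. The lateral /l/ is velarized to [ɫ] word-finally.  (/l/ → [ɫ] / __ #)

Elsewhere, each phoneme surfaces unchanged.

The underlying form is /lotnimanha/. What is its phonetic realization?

[lotnĩmãnha]

/l/ — word-initial; rule 3 does not apply here → [l].
/o/ (between /l/ and /t/) is in the target of rule 2 but the environment (before a nasal consonant) is not met → [o].
/t/ — not in any rule's target class → [t].
/n/ (between /t/ and /i/) is unaffected → [n].
Rule 2 applies to /i/ (between /n/ and /m/: before a nasal consonant) → [ĩ].
/m/ (between /i/ and /a/) is unaffected → [m].
Rule 2 applies to /a/ (between /m/ and /n/: before a nasal consonant) → [ã].
/n/ — not in any rule's target class → [n].
/h/ (between /n/ and /a/): no rule targets it → [h].
/a/ (word-final) fails the environment for rule 2, so it stays [a].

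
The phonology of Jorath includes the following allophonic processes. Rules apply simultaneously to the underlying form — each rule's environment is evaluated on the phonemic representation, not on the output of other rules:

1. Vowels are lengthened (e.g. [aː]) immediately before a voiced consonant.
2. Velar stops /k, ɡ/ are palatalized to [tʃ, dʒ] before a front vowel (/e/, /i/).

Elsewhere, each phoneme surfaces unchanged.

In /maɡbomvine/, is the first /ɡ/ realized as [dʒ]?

/ɡ/ (between /a/ and /b/) is in the target of rule 2 but the environment (before a front vowel) is not met → [ɡ].
The actual realization is [ɡ], not [dʒ].

No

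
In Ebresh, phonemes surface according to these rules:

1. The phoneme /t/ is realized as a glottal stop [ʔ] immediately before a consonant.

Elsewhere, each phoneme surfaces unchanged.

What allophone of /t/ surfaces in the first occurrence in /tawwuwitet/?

[t]

/t/ (word-initial) is in the target of rule 1 but the environment (immediately before a consonant) is not met → [t].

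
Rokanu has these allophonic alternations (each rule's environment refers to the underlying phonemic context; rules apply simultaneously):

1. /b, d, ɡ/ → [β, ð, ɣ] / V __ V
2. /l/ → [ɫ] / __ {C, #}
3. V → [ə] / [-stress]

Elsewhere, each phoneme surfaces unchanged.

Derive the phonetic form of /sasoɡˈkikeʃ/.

[səsəɡˈkikəʃ]

/s/ stays [s].
Rule 3 applies to /a/ (between /s/ and /s/: in an unstressed syllable) → [ə].
/s/ (between /a/ and /o/) is unaffected → [s].
Rule 3 applies to /o/ (between /s/ and /ɡ/: in an unstressed syllable) → [ə].
/ɡ/ (between /o/ and /k/) fails the environment for rule 1, so it stays [ɡ].
/k/ — not in any rule's target class → [k].
/i/ (between /k/ and /k/) is in the target of rule 3 but the environment (in an unstressed syllable) is not met → [i].
/k/ stays [k].
/e/ meets the environment for rule 3 (in an unstressed syllable) → [ə].
/ʃ/ stays [ʃ].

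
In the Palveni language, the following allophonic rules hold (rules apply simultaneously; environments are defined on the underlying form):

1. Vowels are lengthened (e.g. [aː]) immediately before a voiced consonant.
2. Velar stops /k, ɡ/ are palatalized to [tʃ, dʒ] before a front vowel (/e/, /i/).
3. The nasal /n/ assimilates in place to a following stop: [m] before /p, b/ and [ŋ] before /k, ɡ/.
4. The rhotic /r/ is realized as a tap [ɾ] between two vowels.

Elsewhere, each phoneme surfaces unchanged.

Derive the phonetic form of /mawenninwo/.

/m/ (word-initial): no rule targets it → [m].
/a/ — between /m/ and /w/, before a voiced consonant — surfaces as [aː] (rule 1).
/w/ (between /a/ and /e/): no rule targets it → [w].
/e/ — between /w/ and /n/, before a voiced consonant — surfaces as [eː] (rule 1).
/n/ (between /e/ and /n/): rule 3 targets it, but not before a labial or velar stop → unchanged [n].
/n/ (between /n/ and /i/) is in the target of rule 3 but the environment (before a labial or velar stop) is not met → [n].
/i/ (between /n/ and /n/): before a voiced consonant, so rule 1 applies → [iː].
/n/ (between /i/ and /w/): rule 3 targets it, but not before a labial or velar stop → unchanged [n].
/w/ — not in any rule's target class → [w].
/o/ (word-final) is in the target of rule 1 but the environment (before a voiced consonant) is not met → [o].

[maːweːnniːnwo]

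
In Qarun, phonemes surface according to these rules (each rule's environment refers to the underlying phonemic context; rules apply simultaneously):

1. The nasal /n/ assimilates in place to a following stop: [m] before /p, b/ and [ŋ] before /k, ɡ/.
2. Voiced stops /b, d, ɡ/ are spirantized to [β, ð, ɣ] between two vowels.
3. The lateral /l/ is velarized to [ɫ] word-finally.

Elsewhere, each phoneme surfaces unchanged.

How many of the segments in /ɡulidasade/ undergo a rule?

Segments that undergo a rule: /d/ → [ð] (rule 2); /d/ → [ð] (rule 2).
All other segments surface unchanged.

2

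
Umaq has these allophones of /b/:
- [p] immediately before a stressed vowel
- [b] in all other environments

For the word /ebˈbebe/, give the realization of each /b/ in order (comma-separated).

[b], [p], [b]

Occurrence 1 (position 2): no conditioning environment matches → elsewhere allophone [b].
Occurrence 2 (position 3): immediately before a stressed vowel → [p].
Occurrence 3 (position 5): no conditioning environment matches → elsewhere allophone [b].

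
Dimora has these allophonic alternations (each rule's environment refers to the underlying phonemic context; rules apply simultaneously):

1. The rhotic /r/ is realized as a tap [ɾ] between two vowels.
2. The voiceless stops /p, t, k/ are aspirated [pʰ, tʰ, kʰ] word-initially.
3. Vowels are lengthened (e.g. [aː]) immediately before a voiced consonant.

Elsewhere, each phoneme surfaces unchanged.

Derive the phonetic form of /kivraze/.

/k/ — word-initial, word-initially — surfaces as [kʰ] (rule 2).
Rule 3 applies to /i/ (between /k/ and /v/: before a voiced consonant) → [iː].
/v/ — not in any rule's target class → [v].
/r/ (between /v/ and /a/): rule 1 targets it, but not between two vowels → unchanged [r].
/a/ meets the environment for rule 3 (before a voiced consonant) → [aː].
/z/ (between /a/ and /e/) is unaffected → [z].
/e/ (word-final) is in the target of rule 3 but the environment (before a voiced consonant) is not met → [e].

[kʰiːvraːze]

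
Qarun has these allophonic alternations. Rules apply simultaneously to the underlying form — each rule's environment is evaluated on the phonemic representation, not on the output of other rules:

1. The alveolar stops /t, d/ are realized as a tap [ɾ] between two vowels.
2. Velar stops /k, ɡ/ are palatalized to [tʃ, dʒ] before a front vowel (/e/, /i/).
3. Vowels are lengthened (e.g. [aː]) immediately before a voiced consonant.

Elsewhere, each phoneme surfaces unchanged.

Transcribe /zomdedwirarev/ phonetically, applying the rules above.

/z/ stays [z].
/o/ meets the environment for rule 3 (before a voiced consonant) → [oː].
/m/ (between /o/ and /d/): no rule targets it → [m].
/d/ (between /m/ and /e/): rule 1 targets it, but not between two vowels → unchanged [d].
/e/ (between /d/ and /d/): before a voiced consonant, so rule 3 applies → [eː].
/d/ (between /e/ and /w/) is in the target of rule 1 but the environment (between two vowels) is not met → [d].
/w/ (between /d/ and /i/): no rule targets it → [w].
/i/ meets the environment for rule 3 (before a voiced consonant) → [iː].
/r/ — not in any rule's target class → [r].
/a/ — between /r/ and /r/, before a voiced consonant — surfaces as [aː] (rule 3).
/r/ (between /a/ and /e/): no rule targets it → [r].
/e/ — between /r/ and /v/, before a voiced consonant — surfaces as [eː] (rule 3).
/v/ (word-final) is unaffected → [v].

[zoːmdeːdwiːraːreːv]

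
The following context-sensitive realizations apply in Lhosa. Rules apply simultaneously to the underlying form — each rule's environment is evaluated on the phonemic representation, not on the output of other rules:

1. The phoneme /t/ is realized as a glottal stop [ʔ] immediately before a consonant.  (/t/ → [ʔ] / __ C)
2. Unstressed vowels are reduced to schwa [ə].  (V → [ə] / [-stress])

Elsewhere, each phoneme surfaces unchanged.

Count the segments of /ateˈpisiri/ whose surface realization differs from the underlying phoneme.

Segments that undergo a rule: /a/ → [ə] (rule 2); /e/ → [ə] (rule 2); /i/ → [ə] (rule 2); /i/ → [ə] (rule 2).
All other segments surface unchanged.

4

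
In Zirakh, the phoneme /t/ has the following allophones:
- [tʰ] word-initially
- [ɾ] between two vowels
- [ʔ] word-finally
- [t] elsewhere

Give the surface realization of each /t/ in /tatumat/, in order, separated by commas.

[tʰ], [ɾ], [ʔ]

Occurrence 1 (position 1): word-initially → [tʰ].
Occurrence 2 (position 3): between two vowels → [ɾ].
Occurrence 3 (position 7): word-finally → [ʔ].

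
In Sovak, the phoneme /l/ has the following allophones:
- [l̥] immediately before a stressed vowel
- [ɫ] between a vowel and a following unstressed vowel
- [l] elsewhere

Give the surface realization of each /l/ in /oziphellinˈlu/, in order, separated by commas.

Occurrence 1 (position 7): no conditioning environment matches → elsewhere allophone [l].
Occurrence 2 (position 8): no conditioning environment matches → elsewhere allophone [l].
Occurrence 3 (position 11): immediately before a stressed vowel → [l̥].

[l], [l], [l̥]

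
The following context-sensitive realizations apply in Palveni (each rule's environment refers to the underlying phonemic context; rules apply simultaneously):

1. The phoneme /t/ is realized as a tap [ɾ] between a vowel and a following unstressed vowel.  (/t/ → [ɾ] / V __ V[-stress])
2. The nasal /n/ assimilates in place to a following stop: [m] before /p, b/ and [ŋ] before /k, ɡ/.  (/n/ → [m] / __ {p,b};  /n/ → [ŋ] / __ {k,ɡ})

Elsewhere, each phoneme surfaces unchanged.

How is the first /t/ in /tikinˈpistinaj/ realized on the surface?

[t]

/t/ — word-initial; rule 1 does not apply here → [t].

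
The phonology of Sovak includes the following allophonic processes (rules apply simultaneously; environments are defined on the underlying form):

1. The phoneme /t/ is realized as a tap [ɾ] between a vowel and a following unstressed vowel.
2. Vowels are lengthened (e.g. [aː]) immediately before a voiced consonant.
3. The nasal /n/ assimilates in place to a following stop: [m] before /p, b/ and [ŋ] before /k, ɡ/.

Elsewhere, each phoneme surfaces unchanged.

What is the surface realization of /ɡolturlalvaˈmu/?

/ɡ/ — not in any rule's target class → [ɡ].
/o/ (between /ɡ/ and /l/) occurs before a voiced consonant → [oː] by rule 2.
/l/ — not in any rule's target class → [l].
/t/ (between /l/ and /u/): rule 1 targets it, but not between a vowel and a following unstressed vowel → unchanged [t].
/u/ (between /t/ and /r/): before a voiced consonant, so rule 2 applies → [uː].
/r/ (between /u/ and /l/): no rule targets it → [r].
/l/ (between /r/ and /a/): no rule targets it → [l].
Rule 2 applies to /a/ (between /l/ and /l/: before a voiced consonant) → [aː].
/l/ stays [l].
/v/ (between /l/ and /a/): no rule targets it → [v].
/a/ (between /v/ and /m/): before a voiced consonant, so rule 2 applies → [aː].
/m/ (between /a/ and /u/) is unaffected → [m].
/u/ (word-final): rule 2 targets it, but not before a voiced consonant → unchanged [u].

[ɡoːltuːrlaːlvaːˈmu]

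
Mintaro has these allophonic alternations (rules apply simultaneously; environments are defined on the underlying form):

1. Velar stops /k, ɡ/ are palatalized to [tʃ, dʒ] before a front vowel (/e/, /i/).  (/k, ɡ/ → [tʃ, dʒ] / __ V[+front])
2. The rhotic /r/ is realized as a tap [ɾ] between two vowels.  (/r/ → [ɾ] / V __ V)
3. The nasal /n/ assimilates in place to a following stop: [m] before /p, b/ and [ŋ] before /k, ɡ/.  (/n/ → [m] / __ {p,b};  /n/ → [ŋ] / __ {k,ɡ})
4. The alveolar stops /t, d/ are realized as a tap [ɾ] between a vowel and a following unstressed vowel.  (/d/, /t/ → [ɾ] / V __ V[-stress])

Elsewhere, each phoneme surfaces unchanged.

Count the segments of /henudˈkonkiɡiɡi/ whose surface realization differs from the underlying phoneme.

4

Segments that undergo a rule: /n/ → [ŋ] (rule 3); /k/ → [tʃ] (rule 1); /ɡ/ → [dʒ] (rule 1); /ɡ/ → [dʒ] (rule 1).
All other segments surface unchanged.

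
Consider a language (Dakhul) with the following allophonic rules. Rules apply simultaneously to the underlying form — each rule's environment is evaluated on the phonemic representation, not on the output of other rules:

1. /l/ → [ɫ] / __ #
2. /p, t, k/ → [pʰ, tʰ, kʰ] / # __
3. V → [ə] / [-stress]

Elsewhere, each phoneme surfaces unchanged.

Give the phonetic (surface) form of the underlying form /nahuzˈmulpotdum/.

/n/ (word-initial): no rule targets it → [n].
/a/ meets the environment for rule 3 (in an unstressed syllable) → [ə].
/h/ stays [h].
/u/ (between /h/ and /z/): in an unstressed syllable, so rule 3 applies → [ə].
/z/ (between /u/ and /m/) is unaffected → [z].
/m/ stays [m].
/u/ (between /m/ and /l/): rule 3 targets it, but not in an unstressed syllable → unchanged [u].
/l/ (between /u/ and /p/) is in the target of rule 1 but the environment (word-finally) is not met → [l].
/p/ (between /l/ and /o/): rule 2 targets it, but not word-initially → unchanged [p].
/o/ meets the environment for rule 3 (in an unstressed syllable) → [ə].
/t/ (between /o/ and /d/) is in the target of rule 2 but the environment (word-initially) is not met → [t].
/d/ stays [d].
/u/ meets the environment for rule 3 (in an unstressed syllable) → [ə].
/m/ — not in any rule's target class → [m].

[nəhəzˈmulpətdəm]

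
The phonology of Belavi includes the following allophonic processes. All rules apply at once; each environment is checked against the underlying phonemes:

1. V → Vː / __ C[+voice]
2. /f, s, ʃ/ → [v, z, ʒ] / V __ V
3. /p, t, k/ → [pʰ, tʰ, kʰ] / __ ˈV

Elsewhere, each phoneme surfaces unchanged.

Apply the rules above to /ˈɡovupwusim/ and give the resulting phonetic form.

[ˈɡoːvupwuziːm]

/ɡ/ (word-initial): no rule targets it → [ɡ].
/o/ (between /ɡ/ and /v/): before a voiced consonant, so rule 1 applies → [oː].
/v/ — not in any rule's target class → [v].
/u/ — between /v/ and /p/; rule 1 does not apply here → [u].
/p/ (between /u/ and /w/) is in the target of rule 3 but the environment (immediately before a stressed vowel) is not met → [p].
/w/ (between /p/ and /u/) is unaffected → [w].
/u/ (between /w/ and /s/): rule 1 targets it, but not before a voiced consonant → unchanged [u].
/s/ — between /u/ and /i/, between two vowels — surfaces as [z] (rule 2).
Rule 1 applies to /i/ (between /s/ and /m/: before a voiced consonant) → [iː].
/m/ (word-final): no rule targets it → [m].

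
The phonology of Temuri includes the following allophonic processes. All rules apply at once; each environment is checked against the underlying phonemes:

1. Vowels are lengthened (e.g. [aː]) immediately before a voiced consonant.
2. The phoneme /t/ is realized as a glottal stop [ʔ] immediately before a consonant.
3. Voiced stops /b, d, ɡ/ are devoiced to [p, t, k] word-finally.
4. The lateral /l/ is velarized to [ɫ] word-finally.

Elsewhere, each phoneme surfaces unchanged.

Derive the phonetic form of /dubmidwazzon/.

[duːbmiːdwaːzzoːn]

/d/ (word-initial): rule 3 targets it, but not word-finally → unchanged [d].
Rule 1 applies to /u/ (between /d/ and /b/: before a voiced consonant) → [uː].
/b/ (between /u/ and /m/) fails the environment for rule 3, so it stays [b].
/m/ (between /b/ and /i/) is unaffected → [m].
/i/ meets the environment for rule 1 (before a voiced consonant) → [iː].
/d/ (between /i/ and /w/): rule 3 targets it, but not word-finally → unchanged [d].
/w/ (between /d/ and /a/) is unaffected → [w].
Rule 1 applies to /a/ (between /w/ and /z/: before a voiced consonant) → [aː].
/z/ (between /a/ and /z/) is unaffected → [z].
/z/ (between /z/ and /o/): no rule targets it → [z].
Rule 1 applies to /o/ (between /z/ and /n/: before a voiced consonant) → [oː].
/n/ — not in any rule's target class → [n].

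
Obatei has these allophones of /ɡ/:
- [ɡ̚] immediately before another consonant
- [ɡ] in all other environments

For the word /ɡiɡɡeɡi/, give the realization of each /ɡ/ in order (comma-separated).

Occurrence 1 (position 1): no conditioning environment matches → elsewhere allophone [ɡ].
Occurrence 2 (position 3): immediately before another consonant → [ɡ̚].
Occurrence 3 (position 4): no conditioning environment matches → elsewhere allophone [ɡ].
Occurrence 4 (position 6): no conditioning environment matches → elsewhere allophone [ɡ].

[ɡ], [ɡ̚], [ɡ], [ɡ]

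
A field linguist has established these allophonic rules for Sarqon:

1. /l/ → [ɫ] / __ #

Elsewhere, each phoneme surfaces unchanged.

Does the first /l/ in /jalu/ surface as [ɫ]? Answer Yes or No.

/l/ (between /a/ and /u/) fails the environment for rule 1, so it stays [l].
The actual realization is [l], not [ɫ].

No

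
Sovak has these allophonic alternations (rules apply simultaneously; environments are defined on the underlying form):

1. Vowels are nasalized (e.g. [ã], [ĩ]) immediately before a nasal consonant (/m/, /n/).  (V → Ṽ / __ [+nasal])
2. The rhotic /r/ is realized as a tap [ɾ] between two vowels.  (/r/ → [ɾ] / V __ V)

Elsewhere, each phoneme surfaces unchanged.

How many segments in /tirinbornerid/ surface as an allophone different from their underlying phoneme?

3

Segments that undergo a rule: /r/ → [ɾ] (rule 2); /i/ → [ĩ] (rule 1); /r/ → [ɾ] (rule 2).
All other segments surface unchanged.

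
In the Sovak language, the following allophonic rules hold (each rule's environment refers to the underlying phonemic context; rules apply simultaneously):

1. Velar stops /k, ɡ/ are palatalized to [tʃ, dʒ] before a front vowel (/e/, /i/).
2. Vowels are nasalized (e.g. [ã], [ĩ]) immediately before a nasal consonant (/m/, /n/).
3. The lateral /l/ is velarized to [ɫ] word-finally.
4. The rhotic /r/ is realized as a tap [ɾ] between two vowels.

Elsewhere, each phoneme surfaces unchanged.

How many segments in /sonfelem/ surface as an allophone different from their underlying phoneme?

2

Segments that undergo a rule: /o/ → [õ] (rule 2); /e/ → [ẽ] (rule 2).
All other segments surface unchanged.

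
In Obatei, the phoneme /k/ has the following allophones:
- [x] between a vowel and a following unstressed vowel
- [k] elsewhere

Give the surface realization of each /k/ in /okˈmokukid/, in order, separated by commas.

Occurrence 1 (position 2): no conditioning environment matches → elsewhere allophone [k].
Occurrence 2 (position 5): between a vowel and a following unstressed vowel → [x].
Occurrence 3 (position 7): between a vowel and a following unstressed vowel → [x].

[k], [x], [x]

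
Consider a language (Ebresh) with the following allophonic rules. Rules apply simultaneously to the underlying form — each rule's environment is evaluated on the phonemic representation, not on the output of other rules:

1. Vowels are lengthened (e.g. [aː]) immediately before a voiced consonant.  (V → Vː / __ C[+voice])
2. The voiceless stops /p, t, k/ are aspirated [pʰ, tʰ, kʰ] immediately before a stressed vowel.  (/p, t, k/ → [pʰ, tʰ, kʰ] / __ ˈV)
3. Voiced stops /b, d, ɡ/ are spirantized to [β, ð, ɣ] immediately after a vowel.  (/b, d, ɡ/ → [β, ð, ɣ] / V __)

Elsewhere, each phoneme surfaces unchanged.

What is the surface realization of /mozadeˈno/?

[moːzaːðeːˈno]

/m/ stays [m].
/o/ meets the environment for rule 1 (before a voiced consonant) → [oː].
/z/ — not in any rule's target class → [z].
/a/ meets the environment for rule 1 (before a voiced consonant) → [aː].
Rule 3 applies to /d/ (between /a/ and /e/: immediately after a vowel) → [ð].
/e/ (between /d/ and /n/): before a voiced consonant, so rule 1 applies → [eː].
/n/ (between /e/ and /o/) is unaffected → [n].
/o/ (word-final): rule 1 targets it, but not before a voiced consonant → unchanged [o].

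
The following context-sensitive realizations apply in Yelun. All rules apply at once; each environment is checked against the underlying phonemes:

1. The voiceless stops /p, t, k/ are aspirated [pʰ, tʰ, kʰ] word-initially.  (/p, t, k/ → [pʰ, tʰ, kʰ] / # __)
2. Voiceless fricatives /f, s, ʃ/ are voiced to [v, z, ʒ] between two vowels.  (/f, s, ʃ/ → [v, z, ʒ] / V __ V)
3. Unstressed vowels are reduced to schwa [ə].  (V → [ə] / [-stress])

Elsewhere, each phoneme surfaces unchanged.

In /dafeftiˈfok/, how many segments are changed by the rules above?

Segments that undergo a rule: /a/ → [ə] (rule 3); /f/ → [v] (rule 2); /e/ → [ə] (rule 3); /i/ → [ə] (rule 3); /f/ → [v] (rule 2).
All other segments surface unchanged.

5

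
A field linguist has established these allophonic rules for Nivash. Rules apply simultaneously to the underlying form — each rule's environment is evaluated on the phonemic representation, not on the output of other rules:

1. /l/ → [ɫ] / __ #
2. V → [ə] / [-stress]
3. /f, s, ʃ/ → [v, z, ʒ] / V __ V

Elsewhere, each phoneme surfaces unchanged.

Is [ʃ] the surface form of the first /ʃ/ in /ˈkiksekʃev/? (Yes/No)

Yes

/ʃ/ — between /k/ and /e/; rule 3 does not apply here → [ʃ].
The actual realization is [ʃ], which matches [ʃ].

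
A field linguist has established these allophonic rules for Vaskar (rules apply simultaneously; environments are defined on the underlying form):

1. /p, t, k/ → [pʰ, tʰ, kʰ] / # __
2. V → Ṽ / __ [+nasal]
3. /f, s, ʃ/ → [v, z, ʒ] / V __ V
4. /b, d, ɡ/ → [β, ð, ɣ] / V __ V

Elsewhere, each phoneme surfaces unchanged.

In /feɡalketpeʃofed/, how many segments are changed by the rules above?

3

Segments that undergo a rule: /ɡ/ → [ɣ] (rule 4); /ʃ/ → [ʒ] (rule 3); /f/ → [v] (rule 3).
All other segments surface unchanged.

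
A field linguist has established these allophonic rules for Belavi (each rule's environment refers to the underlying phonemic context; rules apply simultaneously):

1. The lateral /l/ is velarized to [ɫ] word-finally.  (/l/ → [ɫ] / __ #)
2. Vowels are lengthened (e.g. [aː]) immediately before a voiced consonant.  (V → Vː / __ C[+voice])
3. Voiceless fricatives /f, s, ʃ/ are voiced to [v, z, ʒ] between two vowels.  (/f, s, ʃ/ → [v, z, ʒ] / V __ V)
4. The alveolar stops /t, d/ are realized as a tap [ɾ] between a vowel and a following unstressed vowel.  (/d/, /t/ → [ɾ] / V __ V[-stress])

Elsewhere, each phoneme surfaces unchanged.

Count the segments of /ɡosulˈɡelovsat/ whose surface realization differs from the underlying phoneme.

4

Segments that undergo a rule: /s/ → [z] (rule 3); /u/ → [uː] (rule 2); /e/ → [eː] (rule 2); /o/ → [oː] (rule 2).
All other segments surface unchanged.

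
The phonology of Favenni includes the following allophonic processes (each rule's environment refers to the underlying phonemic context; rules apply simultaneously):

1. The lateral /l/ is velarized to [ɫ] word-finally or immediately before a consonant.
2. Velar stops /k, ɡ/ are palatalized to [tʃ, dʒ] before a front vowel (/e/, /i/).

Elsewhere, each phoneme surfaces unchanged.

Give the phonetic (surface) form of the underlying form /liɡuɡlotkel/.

/l/ (word-initial) fails the environment for rule 1, so it stays [l].
/i/ — not in any rule's target class → [i].
/ɡ/ (between /i/ and /u/): rule 2 targets it, but not before a front vowel → unchanged [ɡ].
/u/ stays [u].
/ɡ/ (between /u/ and /l/) fails the environment for rule 2, so it stays [ɡ].
/l/ (between /ɡ/ and /o/) is in the target of rule 1 but the environment (word-finally or immediately before a consonant) is not met → [l].
/o/ (between /l/ and /t/): no rule targets it → [o].
/t/ (between /o/ and /k/) is unaffected → [t].
/k/ — between /t/ and /e/, before a front vowel — surfaces as [tʃ] (rule 2).
/e/ (between /k/ and /l/): no rule targets it → [e].
Rule 1 applies to /l/ (word-final: word-finally or immediately before a consonant) → [ɫ].

[liɡuɡlottʃeɫ]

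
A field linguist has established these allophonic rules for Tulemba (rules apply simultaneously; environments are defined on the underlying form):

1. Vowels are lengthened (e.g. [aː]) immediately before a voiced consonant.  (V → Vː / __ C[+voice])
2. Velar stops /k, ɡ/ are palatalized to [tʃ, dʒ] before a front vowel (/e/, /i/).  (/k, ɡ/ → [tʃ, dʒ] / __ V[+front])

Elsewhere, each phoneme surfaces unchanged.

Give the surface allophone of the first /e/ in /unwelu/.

/e/ meets the environment for rule 1 (before a voiced consonant) → [eː].

[eː]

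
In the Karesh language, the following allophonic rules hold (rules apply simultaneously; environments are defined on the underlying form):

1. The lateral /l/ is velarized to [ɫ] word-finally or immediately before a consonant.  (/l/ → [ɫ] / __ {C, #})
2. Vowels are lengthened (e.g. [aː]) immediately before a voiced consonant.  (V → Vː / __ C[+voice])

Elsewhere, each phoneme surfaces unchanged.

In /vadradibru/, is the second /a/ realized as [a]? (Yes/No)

No

/a/ meets the environment for rule 2 (before a voiced consonant) → [aː].
The actual realization is [aː], not [a].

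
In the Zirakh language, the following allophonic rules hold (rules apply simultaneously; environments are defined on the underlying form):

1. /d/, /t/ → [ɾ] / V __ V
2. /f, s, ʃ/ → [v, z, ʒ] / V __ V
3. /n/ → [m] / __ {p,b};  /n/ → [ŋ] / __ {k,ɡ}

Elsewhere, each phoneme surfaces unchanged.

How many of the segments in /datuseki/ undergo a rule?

Segments that undergo a rule: /t/ → [ɾ] (rule 1); /s/ → [z] (rule 2).
All other segments surface unchanged.

2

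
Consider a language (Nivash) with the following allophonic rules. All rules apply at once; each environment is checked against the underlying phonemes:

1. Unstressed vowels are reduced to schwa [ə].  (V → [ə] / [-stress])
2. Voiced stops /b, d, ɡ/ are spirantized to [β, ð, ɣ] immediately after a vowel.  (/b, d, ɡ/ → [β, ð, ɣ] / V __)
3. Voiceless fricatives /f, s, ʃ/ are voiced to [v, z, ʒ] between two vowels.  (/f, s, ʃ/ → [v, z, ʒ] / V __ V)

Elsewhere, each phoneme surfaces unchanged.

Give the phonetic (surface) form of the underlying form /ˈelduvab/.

[ˈeldəvəβ]

/e/ (word-initial): rule 1 targets it, but not in an unstressed syllable → unchanged [e].
/d/ (between /l/ and /u/): rule 2 targets it, but not immediately after a vowel → unchanged [d].
/u/ (between /d/ and /v/): in an unstressed syllable, so rule 1 applies → [ə].
/a/ — between /v/ and /b/, in an unstressed syllable — surfaces as [ə] (rule 1).
Rule 2 applies to /b/ (word-final: immediately after a vowel) → [β].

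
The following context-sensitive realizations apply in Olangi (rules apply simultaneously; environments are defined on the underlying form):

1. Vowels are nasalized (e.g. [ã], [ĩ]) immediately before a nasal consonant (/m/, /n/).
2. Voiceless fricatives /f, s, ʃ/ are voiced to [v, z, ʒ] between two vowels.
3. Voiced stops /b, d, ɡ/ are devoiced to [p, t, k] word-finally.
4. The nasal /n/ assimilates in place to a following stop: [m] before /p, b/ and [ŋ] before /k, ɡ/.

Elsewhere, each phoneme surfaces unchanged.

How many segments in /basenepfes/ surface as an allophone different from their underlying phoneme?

Segments that undergo a rule: /s/ → [z] (rule 2); /e/ → [ẽ] (rule 1).
All other segments surface unchanged.

2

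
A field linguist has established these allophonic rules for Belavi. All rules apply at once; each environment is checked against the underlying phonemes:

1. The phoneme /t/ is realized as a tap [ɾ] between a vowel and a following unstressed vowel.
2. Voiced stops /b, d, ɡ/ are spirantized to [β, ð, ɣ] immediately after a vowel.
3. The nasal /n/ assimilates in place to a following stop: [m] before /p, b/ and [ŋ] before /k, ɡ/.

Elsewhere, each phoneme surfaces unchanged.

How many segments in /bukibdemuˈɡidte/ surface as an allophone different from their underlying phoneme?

3

Segments that undergo a rule: /b/ → [β] (rule 2); /ɡ/ → [ɣ] (rule 2); /d/ → [ð] (rule 2).
All other segments surface unchanged.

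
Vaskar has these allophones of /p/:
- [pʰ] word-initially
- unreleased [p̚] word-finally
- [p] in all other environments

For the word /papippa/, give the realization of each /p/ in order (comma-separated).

Occurrence 1 (position 1): word-initially → [pʰ].
Occurrence 2 (position 3): no conditioning environment matches → elsewhere allophone [p].
Occurrence 3 (position 5): no conditioning environment matches → elsewhere allophone [p].
Occurrence 4 (position 6): no conditioning environment matches → elsewhere allophone [p].

[pʰ], [p], [p], [p]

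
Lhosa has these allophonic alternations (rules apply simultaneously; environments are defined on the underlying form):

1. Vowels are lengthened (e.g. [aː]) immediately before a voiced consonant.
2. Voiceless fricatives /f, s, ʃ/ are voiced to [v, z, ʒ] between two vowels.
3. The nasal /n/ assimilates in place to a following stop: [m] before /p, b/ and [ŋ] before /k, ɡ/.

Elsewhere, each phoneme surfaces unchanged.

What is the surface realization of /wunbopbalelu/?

/w/ — not in any rule's target class → [w].
/u/ — between /w/ and /n/, before a voiced consonant — surfaces as [uː] (rule 1).
/n/ — between /u/ and /b/, before a labial or velar stop — surfaces as [m] (rule 3).
/b/ (between /n/ and /o/): no rule targets it → [b].
/o/ — between /b/ and /p/; rule 1 does not apply here → [o].
/p/ — not in any rule's target class → [p].
/b/ stays [b].
/a/ (between /b/ and /l/): before a voiced consonant, so rule 1 applies → [aː].
/l/ — not in any rule's target class → [l].
/e/ (between /l/ and /l/) occurs before a voiced consonant → [eː] by rule 1.
/l/ stays [l].
/u/ (word-final) fails the environment for rule 1, so it stays [u].

[wuːmbopbaːleːlu]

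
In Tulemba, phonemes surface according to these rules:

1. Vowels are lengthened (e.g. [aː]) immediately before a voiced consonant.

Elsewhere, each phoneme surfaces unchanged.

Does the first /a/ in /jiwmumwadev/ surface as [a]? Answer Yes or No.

/a/ meets the environment for rule 1 (before a voiced consonant) → [aː].
The actual realization is [aː], not [a].

No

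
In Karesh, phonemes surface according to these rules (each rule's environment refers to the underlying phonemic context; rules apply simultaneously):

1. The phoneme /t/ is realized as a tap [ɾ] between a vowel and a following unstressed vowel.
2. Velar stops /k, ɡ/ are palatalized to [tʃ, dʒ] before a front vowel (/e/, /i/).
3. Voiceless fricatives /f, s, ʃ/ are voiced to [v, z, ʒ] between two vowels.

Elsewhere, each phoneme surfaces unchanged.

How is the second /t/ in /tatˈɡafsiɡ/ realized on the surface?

/t/ (between /a/ and /ɡ/) fails the environment for rule 1, so it stays [t].

[t]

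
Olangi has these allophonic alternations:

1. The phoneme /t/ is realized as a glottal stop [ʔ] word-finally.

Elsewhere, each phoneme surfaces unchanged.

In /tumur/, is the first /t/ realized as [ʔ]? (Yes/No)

/t/ (word-initial) is in the target of rule 1 but the environment (word-finally) is not met → [t].
The actual realization is [t], not [ʔ].

No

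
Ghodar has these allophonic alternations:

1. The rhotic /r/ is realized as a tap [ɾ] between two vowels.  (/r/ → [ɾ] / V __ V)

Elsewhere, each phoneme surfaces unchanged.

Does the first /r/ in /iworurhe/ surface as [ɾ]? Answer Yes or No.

Yes

Rule 1 applies to /r/ (between /o/ and /u/: between two vowels) → [ɾ].
The actual realization is [ɾ], which matches [ɾ].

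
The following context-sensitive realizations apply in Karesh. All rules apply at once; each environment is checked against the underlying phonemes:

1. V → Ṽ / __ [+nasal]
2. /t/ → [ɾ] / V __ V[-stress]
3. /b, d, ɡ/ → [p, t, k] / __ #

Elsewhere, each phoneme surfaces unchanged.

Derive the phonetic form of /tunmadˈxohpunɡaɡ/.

[tũnmadˈxohpũnɡak]

/t/ — word-initial; rule 2 does not apply here → [t].
Rule 1 applies to /u/ (between /t/ and /n/: before a nasal consonant) → [ũ].
/n/ — not in any rule's target class → [n].
/m/ — not in any rule's target class → [m].
/a/ — between /m/ and /d/; rule 1 does not apply here → [a].
/d/ (between /a/ and /x/) is in the target of rule 3 but the environment (word-finally) is not met → [d].
/x/ stays [x].
/o/ (between /x/ and /h/): rule 1 targets it, but not before a nasal consonant → unchanged [o].
/h/ (between /o/ and /p/): no rule targets it → [h].
/p/ (between /h/ and /u/) is unaffected → [p].
Rule 1 applies to /u/ (between /p/ and /n/: before a nasal consonant) → [ũ].
/n/ stays [n].
/ɡ/ (between /n/ and /a/) is in the target of rule 3 but the environment (word-finally) is not met → [ɡ].
/a/ — between /ɡ/ and /ɡ/; rule 1 does not apply here → [a].
Rule 3 applies to /ɡ/ (word-final: word-finally) → [k].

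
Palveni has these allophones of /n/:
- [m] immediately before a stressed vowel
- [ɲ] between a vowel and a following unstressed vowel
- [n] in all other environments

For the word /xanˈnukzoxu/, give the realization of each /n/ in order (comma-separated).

Occurrence 1 (position 3): no conditioning environment matches → elsewhere allophone [n].
Occurrence 2 (position 4): immediately before a stressed vowel → [m].

[n], [m]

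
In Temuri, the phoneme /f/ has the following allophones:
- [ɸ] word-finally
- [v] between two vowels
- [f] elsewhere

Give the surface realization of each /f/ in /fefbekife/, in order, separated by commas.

[f], [f], [v]

Occurrence 1 (position 1): no conditioning environment matches → elsewhere allophone [f].
Occurrence 2 (position 3): no conditioning environment matches → elsewhere allophone [f].
Occurrence 3 (position 8): between two vowels → [v].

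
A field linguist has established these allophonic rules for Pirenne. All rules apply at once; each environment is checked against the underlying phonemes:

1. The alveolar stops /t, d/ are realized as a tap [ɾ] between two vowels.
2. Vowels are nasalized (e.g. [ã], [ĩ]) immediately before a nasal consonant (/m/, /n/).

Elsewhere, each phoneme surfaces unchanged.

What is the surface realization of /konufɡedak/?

[kõnufɡeɾak]

/k/ (word-initial): no rule targets it → [k].
Rule 2 applies to /o/ (between /k/ and /n/: before a nasal consonant) → [õ].
/n/ (between /o/ and /u/) is unaffected → [n].
/u/ — between /n/ and /f/; rule 2 does not apply here → [u].
/f/ — not in any rule's target class → [f].
/ɡ/ (between /f/ and /e/): no rule targets it → [ɡ].
/e/ — between /ɡ/ and /d/; rule 2 does not apply here → [e].
/d/ (between /e/ and /a/): between two vowels, so rule 1 applies → [ɾ].
/a/ (between /d/ and /k/) is in the target of rule 2 but the environment (before a nasal consonant) is not met → [a].
/k/ stays [k].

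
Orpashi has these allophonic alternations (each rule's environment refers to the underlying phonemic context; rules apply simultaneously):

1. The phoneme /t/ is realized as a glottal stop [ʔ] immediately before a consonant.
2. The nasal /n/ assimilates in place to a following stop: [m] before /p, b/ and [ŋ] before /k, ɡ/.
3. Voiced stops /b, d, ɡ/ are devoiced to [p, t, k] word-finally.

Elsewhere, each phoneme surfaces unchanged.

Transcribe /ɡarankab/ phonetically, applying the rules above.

[ɡaraŋkap]

/ɡ/ (word-initial): rule 3 targets it, but not word-finally → unchanged [ɡ].
/a/ (between /ɡ/ and /r/) is unaffected → [a].
/r/ stays [r].
/a/ (between /r/ and /n/): no rule targets it → [a].
/n/ — between /a/ and /k/, before a labial or velar stop — surfaces as [ŋ] (rule 2).
/k/ (between /n/ and /a/): no rule targets it → [k].
/a/ (between /k/ and /b/): no rule targets it → [a].
/b/ (word-final) occurs word-finally → [p] by rule 3.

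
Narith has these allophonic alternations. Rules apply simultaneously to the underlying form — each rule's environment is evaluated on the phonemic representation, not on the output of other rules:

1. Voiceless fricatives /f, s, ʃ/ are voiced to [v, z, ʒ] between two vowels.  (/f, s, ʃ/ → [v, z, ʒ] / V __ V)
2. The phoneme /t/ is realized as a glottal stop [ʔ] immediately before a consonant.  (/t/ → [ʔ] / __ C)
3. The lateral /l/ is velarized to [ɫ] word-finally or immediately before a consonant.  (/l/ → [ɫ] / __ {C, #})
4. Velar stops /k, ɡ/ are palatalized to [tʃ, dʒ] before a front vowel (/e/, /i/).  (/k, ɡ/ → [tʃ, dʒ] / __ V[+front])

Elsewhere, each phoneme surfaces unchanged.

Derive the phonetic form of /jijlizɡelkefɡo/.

/j/ stays [j].
/i/ stays [i].
/j/ — not in any rule's target class → [j].
/l/ — between /j/ and /i/; rule 3 does not apply here → [l].
/i/ stays [i].
/z/ (between /i/ and /ɡ/) is unaffected → [z].
/ɡ/ — between /z/ and /e/, before a front vowel — surfaces as [dʒ] (rule 4).
/e/ (between /ɡ/ and /l/): no rule targets it → [e].
/l/ meets the environment for rule 3 (word-finally or immediately before a consonant) → [ɫ].
/k/ (between /l/ and /e/): before a front vowel, so rule 4 applies → [tʃ].
/e/ (between /k/ and /f/): no rule targets it → [e].
/f/ (between /e/ and /ɡ/) fails the environment for rule 1, so it stays [f].
/ɡ/ — between /f/ and /o/; rule 4 does not apply here → [ɡ].
/o/ (word-final) is unaffected → [o].

[jijlizdʒeɫtʃefɡo]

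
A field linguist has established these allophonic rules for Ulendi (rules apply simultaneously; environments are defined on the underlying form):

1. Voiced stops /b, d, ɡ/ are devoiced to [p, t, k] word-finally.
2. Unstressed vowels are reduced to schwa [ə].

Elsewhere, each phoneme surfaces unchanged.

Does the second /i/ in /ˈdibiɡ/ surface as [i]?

/i/ meets the environment for rule 2 (in an unstressed syllable) → [ə].
The actual realization is [ə], not [i].

No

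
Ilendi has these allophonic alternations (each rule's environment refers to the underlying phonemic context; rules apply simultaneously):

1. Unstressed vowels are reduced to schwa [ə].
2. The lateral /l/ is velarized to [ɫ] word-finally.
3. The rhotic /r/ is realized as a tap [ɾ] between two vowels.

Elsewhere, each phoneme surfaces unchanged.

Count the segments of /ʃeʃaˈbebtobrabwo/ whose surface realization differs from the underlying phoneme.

5

Segments that undergo a rule: /e/ → [ə] (rule 1); /a/ → [ə] (rule 1); /o/ → [ə] (rule 1); /a/ → [ə] (rule 1); /o/ → [ə] (rule 1).
All other segments surface unchanged.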